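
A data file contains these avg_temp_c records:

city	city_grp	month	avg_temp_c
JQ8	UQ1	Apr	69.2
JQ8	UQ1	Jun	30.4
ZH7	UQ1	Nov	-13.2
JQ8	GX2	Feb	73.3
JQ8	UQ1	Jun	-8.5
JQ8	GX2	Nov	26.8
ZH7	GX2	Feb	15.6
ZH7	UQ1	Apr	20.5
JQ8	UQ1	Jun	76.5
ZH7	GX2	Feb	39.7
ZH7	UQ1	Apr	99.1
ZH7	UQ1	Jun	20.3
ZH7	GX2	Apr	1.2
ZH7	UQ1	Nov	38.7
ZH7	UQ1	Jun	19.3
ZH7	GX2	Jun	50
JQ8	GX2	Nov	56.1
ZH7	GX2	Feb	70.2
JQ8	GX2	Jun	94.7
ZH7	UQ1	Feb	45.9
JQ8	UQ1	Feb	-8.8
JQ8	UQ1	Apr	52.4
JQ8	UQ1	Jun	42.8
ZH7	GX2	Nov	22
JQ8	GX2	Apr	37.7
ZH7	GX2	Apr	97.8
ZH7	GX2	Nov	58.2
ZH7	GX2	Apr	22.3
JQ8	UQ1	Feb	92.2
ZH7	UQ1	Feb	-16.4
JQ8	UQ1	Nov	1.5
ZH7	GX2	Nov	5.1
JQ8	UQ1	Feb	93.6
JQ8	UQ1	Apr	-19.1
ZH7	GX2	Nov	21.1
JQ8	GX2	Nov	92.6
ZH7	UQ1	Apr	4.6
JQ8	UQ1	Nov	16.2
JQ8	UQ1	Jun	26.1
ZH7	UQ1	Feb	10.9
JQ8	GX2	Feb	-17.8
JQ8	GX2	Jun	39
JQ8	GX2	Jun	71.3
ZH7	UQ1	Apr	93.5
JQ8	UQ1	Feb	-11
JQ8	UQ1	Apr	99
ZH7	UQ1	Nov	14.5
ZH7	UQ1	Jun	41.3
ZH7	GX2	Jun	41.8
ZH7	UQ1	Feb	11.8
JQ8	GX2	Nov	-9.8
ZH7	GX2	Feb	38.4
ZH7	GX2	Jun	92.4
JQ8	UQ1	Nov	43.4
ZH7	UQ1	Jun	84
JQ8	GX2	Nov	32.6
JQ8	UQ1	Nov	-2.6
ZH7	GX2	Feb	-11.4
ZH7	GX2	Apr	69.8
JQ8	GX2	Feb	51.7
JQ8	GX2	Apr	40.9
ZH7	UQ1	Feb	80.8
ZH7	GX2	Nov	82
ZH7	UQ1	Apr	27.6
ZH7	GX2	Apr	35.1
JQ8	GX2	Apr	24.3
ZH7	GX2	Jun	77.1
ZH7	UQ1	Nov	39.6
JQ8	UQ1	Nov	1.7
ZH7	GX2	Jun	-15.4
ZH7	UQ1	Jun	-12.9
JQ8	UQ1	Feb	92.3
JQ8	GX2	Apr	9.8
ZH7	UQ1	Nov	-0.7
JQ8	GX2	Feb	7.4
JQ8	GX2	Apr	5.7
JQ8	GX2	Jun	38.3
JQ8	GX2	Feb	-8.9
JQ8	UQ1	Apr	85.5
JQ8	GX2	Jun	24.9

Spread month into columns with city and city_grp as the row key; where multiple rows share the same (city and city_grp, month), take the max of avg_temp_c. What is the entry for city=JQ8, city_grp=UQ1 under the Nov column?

Rows with city=JQ8, city_grp=UQ1 and month=Nov: avg_temp_c values are 1.5, 16.2, 43.4, -2.6, 1.7.
max(1.5, 16.2, 43.4, -2.6, 1.7) = 43.4.

43.4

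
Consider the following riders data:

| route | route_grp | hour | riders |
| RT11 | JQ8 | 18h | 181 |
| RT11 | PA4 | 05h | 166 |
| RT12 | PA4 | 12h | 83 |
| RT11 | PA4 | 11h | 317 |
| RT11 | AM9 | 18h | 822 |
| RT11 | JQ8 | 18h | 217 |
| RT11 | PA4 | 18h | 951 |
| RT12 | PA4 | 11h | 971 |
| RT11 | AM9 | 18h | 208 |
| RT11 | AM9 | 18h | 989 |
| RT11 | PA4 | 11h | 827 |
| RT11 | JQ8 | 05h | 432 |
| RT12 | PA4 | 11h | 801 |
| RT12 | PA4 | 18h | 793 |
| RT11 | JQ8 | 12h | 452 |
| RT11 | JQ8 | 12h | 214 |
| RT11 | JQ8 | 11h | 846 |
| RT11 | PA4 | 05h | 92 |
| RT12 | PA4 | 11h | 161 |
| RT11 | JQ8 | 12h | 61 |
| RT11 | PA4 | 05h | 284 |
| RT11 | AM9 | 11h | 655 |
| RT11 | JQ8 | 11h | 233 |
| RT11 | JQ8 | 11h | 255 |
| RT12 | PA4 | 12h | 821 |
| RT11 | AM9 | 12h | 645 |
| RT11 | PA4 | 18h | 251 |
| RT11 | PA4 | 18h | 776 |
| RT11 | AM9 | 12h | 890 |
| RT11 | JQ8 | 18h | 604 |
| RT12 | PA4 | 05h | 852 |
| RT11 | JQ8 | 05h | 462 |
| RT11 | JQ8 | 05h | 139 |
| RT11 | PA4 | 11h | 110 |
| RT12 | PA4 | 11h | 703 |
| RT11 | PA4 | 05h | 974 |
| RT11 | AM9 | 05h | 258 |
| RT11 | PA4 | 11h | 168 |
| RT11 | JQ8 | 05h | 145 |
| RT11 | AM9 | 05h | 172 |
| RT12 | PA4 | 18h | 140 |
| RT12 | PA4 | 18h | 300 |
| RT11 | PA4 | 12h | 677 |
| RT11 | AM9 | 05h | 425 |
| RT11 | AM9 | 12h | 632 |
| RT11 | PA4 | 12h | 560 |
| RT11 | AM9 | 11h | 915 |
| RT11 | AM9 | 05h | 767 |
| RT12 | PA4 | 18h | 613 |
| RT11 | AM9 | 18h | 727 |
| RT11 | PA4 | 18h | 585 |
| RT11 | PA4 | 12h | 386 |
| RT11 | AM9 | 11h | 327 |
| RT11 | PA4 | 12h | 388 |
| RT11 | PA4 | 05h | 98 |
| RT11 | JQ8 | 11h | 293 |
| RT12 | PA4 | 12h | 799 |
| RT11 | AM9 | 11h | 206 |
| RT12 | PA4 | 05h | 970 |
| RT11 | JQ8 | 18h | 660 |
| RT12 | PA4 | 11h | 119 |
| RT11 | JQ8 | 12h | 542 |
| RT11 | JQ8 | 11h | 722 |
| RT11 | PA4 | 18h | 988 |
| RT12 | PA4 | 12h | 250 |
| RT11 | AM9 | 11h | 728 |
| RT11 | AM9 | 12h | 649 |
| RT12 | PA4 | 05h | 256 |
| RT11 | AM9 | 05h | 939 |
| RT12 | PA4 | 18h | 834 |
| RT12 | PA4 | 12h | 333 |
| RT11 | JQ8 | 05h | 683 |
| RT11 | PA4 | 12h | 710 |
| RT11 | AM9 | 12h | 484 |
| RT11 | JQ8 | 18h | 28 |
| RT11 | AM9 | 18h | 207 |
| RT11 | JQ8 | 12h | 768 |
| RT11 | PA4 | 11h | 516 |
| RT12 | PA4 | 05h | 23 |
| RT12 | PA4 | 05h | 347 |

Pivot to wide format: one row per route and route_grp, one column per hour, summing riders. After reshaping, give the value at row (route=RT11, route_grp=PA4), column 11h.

1938

Rows with route=RT11, route_grp=PA4 and hour=11h: riders values are 317, 827, 110, 168, 516.
317 + 827 + 110 + 168 + 516 = 1938.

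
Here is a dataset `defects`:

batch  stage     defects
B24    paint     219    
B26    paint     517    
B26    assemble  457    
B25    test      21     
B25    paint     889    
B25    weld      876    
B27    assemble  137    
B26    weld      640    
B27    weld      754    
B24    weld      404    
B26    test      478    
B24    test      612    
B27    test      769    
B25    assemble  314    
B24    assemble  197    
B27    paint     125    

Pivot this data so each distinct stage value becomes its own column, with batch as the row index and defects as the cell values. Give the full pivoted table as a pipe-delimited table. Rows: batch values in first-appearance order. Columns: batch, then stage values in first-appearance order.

Columns: batch plus the 4 distinct stage values (paint, assemble, test, weld).
For example, row B24 column paint takes defects=219 from the long row (B24, paint).

| batch | paint | assemble | test | weld |
| B24 | 219 | 197 | 612 | 404 |
| B26 | 517 | 457 | 478 | 640 |
| B25 | 889 | 314 | 21 | 876 |
| B27 | 125 | 137 | 769 | 754 |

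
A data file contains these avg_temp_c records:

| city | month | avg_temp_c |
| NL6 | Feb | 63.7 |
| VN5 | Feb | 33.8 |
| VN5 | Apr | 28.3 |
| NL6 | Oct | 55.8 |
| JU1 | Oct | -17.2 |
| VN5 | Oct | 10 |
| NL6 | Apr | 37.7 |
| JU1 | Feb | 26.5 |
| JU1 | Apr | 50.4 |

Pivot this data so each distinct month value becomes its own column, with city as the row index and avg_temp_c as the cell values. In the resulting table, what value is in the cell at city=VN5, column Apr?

Wide layout: rows indexed by city, columns are the 3 distinct month values (Feb, Apr, Oct).
Cell (city=VN5, month=Apr) draws from the long row where city=VN5 and month=Apr, which has avg_temp_c=28.3.

28.3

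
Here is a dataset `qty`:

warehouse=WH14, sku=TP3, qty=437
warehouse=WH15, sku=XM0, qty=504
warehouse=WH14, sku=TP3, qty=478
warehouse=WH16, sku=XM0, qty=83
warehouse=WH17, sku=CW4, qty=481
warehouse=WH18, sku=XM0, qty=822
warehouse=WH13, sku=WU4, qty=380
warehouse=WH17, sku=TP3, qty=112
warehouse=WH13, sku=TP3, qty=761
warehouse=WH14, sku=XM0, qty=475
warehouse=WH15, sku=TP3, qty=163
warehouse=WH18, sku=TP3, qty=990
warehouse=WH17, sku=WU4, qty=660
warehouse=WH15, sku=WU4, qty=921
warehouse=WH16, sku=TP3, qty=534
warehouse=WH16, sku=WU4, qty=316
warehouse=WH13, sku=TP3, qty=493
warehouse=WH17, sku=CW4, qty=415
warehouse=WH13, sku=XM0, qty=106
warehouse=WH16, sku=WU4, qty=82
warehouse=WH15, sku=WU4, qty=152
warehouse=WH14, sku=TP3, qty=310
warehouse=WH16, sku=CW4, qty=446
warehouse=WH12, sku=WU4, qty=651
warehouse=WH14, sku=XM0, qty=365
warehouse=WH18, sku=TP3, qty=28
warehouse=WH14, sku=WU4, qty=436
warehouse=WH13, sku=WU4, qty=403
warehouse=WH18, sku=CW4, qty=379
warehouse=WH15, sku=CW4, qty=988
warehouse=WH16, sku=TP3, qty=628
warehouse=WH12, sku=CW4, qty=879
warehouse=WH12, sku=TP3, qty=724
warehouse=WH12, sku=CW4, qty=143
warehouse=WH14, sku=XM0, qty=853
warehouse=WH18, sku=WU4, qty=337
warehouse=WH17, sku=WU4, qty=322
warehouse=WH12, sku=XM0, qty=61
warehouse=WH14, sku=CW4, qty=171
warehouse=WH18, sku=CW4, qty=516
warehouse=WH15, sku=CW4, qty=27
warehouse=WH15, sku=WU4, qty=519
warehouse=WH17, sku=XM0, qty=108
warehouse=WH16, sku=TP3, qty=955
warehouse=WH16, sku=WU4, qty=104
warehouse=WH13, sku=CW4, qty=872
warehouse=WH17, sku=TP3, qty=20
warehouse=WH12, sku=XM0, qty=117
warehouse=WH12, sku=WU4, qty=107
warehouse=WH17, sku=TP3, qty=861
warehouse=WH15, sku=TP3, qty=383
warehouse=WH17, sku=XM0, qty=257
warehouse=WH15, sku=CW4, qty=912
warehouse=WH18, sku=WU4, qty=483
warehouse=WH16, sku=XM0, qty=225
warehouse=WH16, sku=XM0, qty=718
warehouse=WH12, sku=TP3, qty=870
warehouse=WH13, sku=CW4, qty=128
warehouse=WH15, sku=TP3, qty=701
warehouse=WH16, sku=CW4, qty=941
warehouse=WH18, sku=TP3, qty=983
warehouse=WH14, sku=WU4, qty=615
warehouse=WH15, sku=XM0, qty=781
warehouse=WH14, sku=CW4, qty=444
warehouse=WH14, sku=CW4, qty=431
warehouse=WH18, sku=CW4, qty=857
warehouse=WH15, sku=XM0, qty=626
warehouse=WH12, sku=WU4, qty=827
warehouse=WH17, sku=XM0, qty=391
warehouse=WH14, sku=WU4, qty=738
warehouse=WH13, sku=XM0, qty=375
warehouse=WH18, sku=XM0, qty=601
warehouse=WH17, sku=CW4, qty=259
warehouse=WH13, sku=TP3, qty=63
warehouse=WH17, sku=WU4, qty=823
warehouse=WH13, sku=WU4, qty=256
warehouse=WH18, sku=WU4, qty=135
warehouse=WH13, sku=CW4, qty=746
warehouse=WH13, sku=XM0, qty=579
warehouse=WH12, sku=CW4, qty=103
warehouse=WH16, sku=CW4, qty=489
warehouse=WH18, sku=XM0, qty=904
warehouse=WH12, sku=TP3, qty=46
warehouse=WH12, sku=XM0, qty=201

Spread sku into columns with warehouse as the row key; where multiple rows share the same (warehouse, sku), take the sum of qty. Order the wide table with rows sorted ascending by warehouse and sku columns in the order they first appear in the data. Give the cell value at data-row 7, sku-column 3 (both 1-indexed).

With rows sorted ascending by warehouse, row 7 is warehouse=WH18. sku columns in first-appearance order: TP3, XM0, CW4, WU4; column 3 is CW4.
Long rows with warehouse=WH18, sku=CW4: 379 + 516 + 857 = 1752.

1752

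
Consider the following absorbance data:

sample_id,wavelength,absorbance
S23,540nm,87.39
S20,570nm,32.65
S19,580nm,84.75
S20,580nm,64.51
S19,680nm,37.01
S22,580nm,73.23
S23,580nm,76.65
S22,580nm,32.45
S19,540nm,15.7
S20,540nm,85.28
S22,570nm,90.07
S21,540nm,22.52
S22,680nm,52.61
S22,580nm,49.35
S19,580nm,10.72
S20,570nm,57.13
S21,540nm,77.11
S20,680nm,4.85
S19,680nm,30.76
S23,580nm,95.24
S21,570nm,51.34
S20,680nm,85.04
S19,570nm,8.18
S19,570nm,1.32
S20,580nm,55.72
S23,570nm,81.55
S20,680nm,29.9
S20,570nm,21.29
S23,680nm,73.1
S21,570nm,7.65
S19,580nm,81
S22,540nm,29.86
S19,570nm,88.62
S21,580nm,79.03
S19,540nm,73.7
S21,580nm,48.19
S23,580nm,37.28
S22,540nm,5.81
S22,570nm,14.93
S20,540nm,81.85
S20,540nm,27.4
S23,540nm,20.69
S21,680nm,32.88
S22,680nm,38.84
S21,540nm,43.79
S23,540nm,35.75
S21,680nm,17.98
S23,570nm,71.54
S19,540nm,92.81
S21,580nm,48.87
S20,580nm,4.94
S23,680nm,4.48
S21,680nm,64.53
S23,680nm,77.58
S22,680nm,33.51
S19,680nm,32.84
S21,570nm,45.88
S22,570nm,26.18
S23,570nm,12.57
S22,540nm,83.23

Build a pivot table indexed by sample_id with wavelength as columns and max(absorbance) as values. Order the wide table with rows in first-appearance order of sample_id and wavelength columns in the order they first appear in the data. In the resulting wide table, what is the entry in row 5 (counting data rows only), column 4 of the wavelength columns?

With rows in first-appearance order of sample_id, row 5 is sample_id=S21. wavelength columns in first-appearance order: 540nm, 570nm, 580nm, 680nm; column 4 is 680nm.
Long rows with sample_id=S21, wavelength=680nm: max(32.88, 17.98, 64.53) = 64.53.

64.53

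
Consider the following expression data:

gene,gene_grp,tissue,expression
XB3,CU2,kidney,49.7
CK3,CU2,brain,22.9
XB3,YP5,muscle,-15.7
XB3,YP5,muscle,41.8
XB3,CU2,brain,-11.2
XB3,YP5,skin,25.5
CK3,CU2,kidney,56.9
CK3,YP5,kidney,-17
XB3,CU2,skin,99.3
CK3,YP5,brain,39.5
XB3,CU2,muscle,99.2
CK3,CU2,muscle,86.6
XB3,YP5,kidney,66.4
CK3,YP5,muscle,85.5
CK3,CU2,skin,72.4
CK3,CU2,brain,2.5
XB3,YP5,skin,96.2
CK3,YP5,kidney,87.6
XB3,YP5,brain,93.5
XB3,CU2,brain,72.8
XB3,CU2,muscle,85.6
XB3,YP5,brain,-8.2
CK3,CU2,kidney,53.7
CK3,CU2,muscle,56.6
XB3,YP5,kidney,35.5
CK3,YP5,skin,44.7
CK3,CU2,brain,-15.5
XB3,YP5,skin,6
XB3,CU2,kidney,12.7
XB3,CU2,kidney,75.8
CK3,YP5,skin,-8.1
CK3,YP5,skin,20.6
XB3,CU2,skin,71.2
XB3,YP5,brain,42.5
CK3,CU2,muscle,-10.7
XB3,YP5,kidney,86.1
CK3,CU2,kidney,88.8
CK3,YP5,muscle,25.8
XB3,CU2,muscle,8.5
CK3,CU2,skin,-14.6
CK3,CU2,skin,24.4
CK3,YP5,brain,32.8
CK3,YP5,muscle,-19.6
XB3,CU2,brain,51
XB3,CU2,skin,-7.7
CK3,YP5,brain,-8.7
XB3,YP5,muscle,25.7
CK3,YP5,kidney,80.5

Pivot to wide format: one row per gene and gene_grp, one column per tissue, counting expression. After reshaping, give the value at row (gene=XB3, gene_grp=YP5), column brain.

3

Rows with gene=XB3, gene_grp=YP5 and tissue=brain: expression values are 93.5, -8.2, 42.5.
3 rows match — count = 3.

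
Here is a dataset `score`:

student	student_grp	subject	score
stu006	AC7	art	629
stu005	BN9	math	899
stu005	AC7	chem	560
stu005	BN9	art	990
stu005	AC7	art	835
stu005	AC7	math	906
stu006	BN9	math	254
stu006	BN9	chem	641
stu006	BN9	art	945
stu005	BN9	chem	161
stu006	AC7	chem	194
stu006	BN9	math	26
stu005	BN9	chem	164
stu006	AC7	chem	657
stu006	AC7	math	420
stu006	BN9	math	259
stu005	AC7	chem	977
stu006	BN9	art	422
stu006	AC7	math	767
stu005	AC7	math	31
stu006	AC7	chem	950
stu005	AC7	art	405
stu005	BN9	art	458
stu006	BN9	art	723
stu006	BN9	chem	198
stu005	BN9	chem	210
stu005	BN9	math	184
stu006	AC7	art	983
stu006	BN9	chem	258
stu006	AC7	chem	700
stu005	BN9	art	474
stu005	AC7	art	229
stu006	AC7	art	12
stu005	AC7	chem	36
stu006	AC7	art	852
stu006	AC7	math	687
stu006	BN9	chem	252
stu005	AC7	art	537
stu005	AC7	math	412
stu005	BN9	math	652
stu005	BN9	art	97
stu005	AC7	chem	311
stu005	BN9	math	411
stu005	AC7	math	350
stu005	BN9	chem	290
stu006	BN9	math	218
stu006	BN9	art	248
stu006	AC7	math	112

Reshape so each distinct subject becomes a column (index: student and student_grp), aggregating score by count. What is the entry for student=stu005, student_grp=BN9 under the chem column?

Rows with student=stu005, student_grp=BN9 and subject=chem: score values are 161, 164, 210, 290.
4 rows match — count = 4.

4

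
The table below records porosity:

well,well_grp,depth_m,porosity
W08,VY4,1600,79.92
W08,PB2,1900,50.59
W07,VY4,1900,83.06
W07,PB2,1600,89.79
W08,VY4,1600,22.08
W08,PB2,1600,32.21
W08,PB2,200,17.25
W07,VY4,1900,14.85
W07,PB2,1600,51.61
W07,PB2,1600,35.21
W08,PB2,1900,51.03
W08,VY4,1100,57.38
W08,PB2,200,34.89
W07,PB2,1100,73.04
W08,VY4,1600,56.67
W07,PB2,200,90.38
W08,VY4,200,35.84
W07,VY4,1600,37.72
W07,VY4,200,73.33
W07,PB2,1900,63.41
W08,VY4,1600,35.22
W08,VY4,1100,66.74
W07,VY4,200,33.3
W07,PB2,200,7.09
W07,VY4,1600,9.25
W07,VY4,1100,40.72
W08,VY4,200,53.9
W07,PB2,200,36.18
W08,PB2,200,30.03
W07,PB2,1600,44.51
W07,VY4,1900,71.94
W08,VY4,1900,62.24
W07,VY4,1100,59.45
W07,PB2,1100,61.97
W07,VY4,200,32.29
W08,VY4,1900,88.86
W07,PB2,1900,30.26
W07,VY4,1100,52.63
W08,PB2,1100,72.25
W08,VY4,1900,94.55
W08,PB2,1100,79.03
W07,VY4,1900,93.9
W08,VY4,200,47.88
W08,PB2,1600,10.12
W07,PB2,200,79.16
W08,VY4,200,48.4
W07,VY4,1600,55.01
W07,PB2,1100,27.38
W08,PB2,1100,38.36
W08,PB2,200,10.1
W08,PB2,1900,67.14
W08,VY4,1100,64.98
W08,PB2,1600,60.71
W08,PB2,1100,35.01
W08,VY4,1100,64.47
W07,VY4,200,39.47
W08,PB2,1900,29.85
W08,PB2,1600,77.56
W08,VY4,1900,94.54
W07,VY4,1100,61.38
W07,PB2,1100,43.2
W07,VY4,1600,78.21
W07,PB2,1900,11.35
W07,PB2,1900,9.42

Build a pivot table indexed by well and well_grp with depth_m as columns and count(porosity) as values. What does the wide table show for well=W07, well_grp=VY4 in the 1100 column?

4

Rows with well=W07, well_grp=VY4 and depth_m=1100: porosity values are 40.72, 59.45, 52.63, 61.38.
4 rows match — count = 4.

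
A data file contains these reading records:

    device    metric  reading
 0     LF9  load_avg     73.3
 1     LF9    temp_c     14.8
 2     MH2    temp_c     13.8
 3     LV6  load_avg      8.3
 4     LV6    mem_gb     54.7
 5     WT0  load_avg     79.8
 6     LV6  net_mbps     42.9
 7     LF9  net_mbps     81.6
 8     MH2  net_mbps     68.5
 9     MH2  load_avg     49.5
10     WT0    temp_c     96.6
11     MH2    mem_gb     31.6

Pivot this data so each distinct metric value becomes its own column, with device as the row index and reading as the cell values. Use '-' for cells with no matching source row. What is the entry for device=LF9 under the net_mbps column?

81.6

The long row with device=LF9, metric=net_mbps has reading=81.6.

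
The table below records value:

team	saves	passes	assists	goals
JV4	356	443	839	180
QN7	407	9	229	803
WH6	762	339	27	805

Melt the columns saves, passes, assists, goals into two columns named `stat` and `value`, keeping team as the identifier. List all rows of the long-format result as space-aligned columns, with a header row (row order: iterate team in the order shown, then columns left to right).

team  stat     value
JV4   saves    356  
JV4   passes   443  
JV4   assists  839  
JV4   goals    180  
QN7   saves    407  
QN7   passes   9    
QN7   assists  229  
QN7   goals    803  
WH6   saves    762  
WH6   passes   339  
WH6   assists  27   
WH6   goals    805  

Each (team, column) pair becomes one row: 3 × 4 = 12 rows.
For example, (JV4, saves) → value=356.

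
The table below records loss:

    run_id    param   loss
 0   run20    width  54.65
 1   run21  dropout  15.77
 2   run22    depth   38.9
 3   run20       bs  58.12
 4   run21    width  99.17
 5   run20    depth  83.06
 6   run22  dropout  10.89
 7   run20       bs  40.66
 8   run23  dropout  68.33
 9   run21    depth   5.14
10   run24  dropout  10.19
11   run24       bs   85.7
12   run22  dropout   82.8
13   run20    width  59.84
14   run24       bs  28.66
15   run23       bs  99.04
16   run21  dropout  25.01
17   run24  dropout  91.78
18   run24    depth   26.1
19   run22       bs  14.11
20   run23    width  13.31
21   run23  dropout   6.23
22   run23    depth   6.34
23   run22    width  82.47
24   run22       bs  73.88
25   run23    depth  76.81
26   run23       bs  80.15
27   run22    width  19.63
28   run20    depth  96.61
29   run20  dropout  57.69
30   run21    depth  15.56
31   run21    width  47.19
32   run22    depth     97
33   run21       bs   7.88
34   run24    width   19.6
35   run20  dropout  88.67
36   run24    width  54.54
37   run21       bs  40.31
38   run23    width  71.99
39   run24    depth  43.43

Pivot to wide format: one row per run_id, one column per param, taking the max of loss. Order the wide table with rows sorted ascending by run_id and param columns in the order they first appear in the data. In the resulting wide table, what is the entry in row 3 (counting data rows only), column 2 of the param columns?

With rows sorted ascending by run_id, row 3 is run_id=run22. param columns in first-appearance order: width, dropout, depth, bs; column 2 is dropout.
Long rows with run_id=run22, param=dropout: max(10.89, 82.8) = 82.8.

82.8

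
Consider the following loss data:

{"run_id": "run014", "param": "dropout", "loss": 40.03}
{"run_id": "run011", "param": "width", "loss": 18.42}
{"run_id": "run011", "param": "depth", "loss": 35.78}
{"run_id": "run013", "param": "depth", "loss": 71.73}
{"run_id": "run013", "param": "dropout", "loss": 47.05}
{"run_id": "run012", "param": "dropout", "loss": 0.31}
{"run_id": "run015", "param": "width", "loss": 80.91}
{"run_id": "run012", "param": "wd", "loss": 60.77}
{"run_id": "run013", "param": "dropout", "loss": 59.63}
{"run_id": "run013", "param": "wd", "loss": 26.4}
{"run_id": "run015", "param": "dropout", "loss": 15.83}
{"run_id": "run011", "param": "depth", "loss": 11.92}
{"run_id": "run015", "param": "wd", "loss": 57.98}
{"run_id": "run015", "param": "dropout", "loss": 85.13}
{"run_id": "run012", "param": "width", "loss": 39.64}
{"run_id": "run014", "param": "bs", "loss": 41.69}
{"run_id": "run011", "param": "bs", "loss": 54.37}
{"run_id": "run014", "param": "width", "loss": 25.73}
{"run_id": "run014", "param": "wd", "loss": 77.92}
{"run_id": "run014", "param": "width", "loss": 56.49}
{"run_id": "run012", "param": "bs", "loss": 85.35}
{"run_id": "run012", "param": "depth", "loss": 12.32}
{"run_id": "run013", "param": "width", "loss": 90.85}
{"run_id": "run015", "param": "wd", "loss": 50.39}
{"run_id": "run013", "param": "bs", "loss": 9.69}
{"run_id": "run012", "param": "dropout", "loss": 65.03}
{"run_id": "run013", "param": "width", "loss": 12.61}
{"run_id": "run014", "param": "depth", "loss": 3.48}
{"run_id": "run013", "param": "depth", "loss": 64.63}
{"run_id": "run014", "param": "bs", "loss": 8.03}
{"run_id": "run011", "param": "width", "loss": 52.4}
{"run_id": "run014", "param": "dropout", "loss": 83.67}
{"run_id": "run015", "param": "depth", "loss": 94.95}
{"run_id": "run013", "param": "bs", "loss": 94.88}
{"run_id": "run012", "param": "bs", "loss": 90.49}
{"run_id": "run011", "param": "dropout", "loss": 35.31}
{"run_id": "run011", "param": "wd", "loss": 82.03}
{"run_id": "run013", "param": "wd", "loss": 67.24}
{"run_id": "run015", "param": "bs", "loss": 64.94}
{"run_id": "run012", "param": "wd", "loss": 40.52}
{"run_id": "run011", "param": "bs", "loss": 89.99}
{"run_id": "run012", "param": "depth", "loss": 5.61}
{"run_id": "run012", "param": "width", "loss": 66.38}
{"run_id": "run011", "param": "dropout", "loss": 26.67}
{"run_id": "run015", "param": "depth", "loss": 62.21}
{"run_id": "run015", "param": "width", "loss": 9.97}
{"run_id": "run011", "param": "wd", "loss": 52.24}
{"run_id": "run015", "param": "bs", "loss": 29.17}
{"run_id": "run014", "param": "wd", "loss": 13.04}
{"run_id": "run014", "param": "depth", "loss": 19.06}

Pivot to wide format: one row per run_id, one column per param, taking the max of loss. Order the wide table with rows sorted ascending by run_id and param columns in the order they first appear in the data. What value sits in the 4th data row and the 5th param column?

41.69

With rows sorted ascending by run_id, row 4 is run_id=run014. param columns in first-appearance order: dropout, width, depth, wd, bs; column 5 is bs.
Long rows with run_id=run014, param=bs: max(41.69, 8.03) = 41.69.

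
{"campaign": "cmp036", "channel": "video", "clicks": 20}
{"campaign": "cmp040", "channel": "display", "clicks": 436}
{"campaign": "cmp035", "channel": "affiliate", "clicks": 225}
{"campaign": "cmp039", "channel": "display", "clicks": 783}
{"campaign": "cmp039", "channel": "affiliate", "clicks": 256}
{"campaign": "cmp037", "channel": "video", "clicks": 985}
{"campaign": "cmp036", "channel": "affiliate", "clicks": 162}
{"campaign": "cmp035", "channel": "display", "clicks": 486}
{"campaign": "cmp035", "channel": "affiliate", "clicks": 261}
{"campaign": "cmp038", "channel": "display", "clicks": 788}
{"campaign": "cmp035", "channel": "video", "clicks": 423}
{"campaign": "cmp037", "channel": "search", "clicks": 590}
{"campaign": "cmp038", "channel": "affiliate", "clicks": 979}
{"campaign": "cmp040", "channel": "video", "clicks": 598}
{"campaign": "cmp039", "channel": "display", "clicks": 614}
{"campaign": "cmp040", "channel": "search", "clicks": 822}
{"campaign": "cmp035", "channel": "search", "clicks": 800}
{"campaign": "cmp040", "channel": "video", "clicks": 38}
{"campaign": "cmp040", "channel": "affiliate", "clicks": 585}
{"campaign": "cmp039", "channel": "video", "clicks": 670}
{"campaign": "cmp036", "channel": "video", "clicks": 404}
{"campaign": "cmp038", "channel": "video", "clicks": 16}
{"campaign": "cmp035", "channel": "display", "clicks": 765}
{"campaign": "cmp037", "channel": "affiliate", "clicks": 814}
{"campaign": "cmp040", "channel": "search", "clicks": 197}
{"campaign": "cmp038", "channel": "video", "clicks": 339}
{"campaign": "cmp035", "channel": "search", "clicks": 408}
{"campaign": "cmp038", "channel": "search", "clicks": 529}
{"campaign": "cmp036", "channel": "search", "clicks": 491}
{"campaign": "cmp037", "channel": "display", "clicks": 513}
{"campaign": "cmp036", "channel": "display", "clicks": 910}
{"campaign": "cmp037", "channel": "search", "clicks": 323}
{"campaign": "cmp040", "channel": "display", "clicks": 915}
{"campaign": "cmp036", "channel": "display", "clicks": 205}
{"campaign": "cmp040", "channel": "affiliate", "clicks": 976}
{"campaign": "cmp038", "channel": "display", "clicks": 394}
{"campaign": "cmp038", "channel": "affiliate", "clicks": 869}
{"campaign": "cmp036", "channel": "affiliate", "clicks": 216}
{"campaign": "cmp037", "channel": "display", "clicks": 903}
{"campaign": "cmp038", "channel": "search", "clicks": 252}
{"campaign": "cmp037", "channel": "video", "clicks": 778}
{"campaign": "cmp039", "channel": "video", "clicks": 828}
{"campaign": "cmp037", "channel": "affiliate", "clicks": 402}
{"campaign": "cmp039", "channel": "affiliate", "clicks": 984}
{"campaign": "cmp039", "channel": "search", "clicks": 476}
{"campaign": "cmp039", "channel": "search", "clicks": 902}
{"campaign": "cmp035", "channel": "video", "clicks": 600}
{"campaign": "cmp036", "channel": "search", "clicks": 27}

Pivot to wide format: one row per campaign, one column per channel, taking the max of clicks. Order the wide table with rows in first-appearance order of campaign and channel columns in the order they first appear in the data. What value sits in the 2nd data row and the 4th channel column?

With rows in first-appearance order of campaign, row 2 is campaign=cmp040. channel columns in first-appearance order: video, display, affiliate, search; column 4 is search.
Long rows with campaign=cmp040, channel=search: max(822, 197) = 822.

822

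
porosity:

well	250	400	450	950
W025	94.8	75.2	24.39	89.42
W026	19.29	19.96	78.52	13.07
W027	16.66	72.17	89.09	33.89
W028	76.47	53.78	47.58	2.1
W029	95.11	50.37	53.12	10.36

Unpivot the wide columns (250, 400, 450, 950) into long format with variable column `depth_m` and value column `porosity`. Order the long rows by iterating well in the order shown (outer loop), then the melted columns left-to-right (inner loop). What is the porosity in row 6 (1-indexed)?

20 rows total (5 × 4). Row 6: index ⌊(6-1)/4⌋ = 1 into well → W026; (6-1) mod 4 = 1 into the melted columns → 400.
So row 6 is (W026, 400, 19.96); porosity = 19.96.

19.96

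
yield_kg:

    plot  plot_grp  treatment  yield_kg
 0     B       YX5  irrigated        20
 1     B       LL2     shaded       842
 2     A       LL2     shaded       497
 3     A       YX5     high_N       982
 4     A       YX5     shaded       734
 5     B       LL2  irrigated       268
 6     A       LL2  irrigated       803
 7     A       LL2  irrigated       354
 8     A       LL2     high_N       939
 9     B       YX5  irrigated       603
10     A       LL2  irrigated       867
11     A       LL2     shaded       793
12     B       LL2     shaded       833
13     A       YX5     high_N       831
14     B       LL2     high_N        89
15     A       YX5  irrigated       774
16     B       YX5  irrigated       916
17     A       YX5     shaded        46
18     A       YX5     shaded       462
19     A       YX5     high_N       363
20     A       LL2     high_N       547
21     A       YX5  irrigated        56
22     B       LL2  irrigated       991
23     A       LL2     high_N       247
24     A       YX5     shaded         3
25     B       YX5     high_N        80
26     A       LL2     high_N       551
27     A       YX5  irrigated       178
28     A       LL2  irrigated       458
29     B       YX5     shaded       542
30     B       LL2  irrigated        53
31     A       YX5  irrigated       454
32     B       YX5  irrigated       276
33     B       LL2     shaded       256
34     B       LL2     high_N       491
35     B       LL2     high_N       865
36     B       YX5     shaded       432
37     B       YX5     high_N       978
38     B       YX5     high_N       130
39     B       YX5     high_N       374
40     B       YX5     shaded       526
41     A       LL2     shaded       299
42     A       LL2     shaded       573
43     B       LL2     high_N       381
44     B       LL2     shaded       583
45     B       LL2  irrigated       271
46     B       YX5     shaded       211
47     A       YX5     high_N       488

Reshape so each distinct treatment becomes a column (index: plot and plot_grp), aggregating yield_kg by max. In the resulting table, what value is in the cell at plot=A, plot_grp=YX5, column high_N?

Rows with plot=A, plot_grp=YX5 and treatment=high_N: yield_kg values are 982, 831, 363, 488.
max(982, 831, 363, 488) = 982.

982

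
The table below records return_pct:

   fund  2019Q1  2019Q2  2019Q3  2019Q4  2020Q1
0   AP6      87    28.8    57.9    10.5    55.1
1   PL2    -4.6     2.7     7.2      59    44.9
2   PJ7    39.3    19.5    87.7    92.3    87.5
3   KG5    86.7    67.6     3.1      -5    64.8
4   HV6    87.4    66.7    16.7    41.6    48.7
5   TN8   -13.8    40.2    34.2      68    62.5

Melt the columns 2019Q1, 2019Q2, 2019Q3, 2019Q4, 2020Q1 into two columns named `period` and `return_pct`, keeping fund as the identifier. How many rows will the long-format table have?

30

6 fund values × 5 melted columns = 30 rows.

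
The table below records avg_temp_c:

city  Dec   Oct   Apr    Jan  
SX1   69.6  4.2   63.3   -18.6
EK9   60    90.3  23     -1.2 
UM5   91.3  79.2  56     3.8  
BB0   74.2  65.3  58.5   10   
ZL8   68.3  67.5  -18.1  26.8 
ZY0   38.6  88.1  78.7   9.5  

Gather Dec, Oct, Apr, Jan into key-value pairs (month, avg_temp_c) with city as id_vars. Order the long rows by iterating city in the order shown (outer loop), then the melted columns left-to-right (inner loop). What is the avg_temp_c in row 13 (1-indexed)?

74.2

24 rows total (6 × 4). Row 13: index ⌊(13-1)/4⌋ = 3 into city → BB0; (13-1) mod 4 = 0 into the melted columns → Dec.
So row 13 is (BB0, Dec, 74.2); avg_temp_c = 74.2.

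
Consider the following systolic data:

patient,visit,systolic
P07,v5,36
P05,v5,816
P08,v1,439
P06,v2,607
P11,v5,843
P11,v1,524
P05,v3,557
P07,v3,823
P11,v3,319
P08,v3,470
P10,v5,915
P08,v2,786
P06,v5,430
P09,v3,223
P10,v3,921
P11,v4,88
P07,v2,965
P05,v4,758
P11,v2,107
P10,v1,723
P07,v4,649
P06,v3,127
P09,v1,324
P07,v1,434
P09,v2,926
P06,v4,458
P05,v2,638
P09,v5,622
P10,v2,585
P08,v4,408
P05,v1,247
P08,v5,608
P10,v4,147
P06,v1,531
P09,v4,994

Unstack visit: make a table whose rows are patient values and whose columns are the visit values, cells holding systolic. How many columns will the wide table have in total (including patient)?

1 column for patient plus 5 distinct visit values → 6 columns.

6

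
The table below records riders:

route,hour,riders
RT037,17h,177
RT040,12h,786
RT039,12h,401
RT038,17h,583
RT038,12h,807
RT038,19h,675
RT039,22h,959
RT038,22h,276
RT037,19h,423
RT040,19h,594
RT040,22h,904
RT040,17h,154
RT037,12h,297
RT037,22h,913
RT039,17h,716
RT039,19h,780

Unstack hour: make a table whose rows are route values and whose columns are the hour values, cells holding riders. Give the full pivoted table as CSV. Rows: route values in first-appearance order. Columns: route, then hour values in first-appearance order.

Columns: route plus the 4 distinct hour values (17h, 12h, 19h, 22h).
For example, row RT037 column 17h takes riders=177 from the long row (RT037, 17h).

route,17h,12h,19h,22h
RT037,177,297,423,913
RT040,154,786,594,904
RT039,716,401,780,959
RT038,583,807,675,276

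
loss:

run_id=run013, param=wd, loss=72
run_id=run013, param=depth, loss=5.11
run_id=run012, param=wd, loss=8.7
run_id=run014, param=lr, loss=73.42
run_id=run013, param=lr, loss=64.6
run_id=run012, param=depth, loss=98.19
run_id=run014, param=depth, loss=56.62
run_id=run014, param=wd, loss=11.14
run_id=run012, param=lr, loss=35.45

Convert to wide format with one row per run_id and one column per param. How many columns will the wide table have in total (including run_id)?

4

1 column for run_id plus 3 distinct param values → 4 columns.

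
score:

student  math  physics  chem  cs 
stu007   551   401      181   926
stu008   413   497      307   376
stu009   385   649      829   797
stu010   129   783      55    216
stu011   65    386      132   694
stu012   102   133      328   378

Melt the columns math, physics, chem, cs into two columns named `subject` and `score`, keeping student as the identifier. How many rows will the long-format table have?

6 student values × 4 melted columns = 24 rows.

24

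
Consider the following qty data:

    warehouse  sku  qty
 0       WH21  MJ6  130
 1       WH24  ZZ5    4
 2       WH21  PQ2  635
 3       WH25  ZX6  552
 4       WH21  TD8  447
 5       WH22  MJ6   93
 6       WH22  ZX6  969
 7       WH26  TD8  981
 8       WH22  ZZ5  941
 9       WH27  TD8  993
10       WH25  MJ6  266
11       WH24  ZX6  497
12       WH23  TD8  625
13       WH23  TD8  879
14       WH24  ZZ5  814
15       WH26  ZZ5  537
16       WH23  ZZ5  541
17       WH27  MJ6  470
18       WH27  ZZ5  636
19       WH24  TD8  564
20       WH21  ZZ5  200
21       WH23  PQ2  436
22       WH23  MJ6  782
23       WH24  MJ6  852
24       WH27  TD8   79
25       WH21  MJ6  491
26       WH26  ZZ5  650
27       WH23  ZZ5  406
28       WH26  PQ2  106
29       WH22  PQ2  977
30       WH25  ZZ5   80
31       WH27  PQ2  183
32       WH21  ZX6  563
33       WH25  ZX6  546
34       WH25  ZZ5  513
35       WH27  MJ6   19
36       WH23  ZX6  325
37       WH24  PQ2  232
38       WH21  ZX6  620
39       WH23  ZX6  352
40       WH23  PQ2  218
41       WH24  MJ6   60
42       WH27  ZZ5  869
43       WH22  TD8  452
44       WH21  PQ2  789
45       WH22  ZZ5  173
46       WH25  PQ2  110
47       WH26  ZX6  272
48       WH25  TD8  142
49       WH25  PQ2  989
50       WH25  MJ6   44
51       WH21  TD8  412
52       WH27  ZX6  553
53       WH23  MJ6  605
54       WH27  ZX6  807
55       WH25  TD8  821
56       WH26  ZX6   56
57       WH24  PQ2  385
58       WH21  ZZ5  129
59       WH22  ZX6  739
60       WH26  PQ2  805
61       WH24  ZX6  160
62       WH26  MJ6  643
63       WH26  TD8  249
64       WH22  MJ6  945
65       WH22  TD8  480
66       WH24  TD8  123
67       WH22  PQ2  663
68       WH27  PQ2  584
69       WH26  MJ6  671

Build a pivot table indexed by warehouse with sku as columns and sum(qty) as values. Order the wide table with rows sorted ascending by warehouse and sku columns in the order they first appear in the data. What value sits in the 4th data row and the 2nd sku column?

With rows sorted ascending by warehouse, row 4 is warehouse=WH24. sku columns in first-appearance order: MJ6, ZZ5, PQ2, ZX6, TD8; column 2 is ZZ5.
Long rows with warehouse=WH24, sku=ZZ5: 4 + 814 = 818.

818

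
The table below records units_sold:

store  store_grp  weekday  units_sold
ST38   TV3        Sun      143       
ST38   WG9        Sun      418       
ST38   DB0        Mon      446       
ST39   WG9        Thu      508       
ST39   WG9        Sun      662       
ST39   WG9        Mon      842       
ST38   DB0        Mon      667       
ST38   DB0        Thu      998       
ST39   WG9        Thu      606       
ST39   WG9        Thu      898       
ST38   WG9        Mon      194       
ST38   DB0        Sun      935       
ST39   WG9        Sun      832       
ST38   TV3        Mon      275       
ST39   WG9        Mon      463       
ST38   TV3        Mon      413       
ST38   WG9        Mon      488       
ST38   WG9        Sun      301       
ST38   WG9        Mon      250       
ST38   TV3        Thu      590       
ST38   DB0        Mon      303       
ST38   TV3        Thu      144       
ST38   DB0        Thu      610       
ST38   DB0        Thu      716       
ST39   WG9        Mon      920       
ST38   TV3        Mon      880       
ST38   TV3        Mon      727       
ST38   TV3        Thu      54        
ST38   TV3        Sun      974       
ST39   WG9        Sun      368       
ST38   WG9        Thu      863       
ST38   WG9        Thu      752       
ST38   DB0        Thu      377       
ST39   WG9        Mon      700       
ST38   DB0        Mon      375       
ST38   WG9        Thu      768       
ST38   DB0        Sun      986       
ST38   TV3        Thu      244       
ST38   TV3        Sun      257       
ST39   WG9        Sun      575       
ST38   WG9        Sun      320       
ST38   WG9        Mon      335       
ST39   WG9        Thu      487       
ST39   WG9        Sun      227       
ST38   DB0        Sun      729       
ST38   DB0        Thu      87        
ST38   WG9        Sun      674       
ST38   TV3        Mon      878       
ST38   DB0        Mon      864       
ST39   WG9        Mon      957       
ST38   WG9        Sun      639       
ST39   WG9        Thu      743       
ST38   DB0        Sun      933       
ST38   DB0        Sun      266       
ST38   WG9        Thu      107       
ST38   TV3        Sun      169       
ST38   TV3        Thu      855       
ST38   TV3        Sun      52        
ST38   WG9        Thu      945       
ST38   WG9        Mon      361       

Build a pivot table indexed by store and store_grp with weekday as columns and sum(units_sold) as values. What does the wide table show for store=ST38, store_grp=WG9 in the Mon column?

1628

Rows with store=ST38, store_grp=WG9 and weekday=Mon: units_sold values are 194, 488, 250, 335, 361.
194 + 488 + 250 + 335 + 361 = 1628.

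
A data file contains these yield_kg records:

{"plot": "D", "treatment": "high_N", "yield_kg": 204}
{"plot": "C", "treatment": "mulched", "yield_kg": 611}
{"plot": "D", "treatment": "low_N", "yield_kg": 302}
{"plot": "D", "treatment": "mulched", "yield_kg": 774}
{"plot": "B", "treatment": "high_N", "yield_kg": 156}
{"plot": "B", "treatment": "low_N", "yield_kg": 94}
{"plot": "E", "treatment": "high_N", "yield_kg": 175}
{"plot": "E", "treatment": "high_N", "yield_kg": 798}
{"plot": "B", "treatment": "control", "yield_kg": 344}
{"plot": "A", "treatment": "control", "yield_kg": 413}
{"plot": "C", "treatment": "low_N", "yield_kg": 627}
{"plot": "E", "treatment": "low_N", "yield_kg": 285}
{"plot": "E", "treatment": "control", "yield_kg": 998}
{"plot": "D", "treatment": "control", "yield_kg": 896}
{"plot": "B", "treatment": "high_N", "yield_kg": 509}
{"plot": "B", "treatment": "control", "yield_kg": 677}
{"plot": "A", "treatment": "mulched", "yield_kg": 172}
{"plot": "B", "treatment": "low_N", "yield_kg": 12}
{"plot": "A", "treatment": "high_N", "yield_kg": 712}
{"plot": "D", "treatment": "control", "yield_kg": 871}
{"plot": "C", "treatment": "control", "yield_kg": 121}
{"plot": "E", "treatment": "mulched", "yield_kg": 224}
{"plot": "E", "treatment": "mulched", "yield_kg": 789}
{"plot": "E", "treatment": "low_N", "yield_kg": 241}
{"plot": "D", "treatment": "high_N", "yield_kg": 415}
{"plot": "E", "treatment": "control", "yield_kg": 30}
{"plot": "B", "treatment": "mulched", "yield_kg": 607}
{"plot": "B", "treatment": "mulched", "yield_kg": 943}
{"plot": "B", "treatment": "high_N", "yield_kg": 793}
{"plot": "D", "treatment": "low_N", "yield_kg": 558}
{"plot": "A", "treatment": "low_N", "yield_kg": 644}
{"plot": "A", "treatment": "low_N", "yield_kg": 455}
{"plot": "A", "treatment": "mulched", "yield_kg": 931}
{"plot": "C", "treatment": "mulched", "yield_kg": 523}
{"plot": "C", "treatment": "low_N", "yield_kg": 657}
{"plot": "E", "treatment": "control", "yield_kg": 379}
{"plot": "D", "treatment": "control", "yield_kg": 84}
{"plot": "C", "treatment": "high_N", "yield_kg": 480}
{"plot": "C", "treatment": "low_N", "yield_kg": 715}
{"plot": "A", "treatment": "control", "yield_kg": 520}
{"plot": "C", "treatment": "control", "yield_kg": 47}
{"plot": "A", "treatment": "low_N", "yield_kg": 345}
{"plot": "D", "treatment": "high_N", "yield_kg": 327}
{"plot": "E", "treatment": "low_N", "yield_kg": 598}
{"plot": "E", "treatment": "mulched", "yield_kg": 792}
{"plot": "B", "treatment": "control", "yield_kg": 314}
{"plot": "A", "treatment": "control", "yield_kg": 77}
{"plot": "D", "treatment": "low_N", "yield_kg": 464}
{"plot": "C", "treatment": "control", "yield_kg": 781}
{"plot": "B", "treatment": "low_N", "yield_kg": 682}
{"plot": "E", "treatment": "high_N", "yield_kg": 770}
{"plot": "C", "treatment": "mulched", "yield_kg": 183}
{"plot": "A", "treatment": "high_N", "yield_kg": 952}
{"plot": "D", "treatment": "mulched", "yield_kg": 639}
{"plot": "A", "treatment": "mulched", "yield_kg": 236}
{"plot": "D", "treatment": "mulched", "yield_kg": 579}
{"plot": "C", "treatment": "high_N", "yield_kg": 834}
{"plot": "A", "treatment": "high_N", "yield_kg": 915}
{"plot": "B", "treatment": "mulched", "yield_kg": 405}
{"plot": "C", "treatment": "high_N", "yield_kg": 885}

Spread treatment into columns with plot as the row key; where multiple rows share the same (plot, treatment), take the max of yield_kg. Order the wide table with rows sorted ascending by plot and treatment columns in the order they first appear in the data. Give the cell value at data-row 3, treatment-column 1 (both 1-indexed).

With rows sorted ascending by plot, row 3 is plot=C. treatment columns in first-appearance order: high_N, mulched, low_N, control; column 1 is high_N.
Long rows with plot=C, treatment=high_N: max(480, 834, 885) = 885.

885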